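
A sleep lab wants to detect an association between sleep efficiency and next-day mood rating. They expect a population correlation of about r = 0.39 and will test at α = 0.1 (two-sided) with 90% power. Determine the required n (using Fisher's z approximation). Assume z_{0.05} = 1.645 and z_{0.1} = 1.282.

n = 54

Fisher's z: C = ½·ln((1+r)/(1−r)) = ½·ln(2.2787) = 0.4118.
n = ((z_{α/2} + z_β)/C)² + 3.
(1.645 + 1.282) / 0.4118 = 2.927 / 0.4118 = 7.108.
n = 7.108² + 3 = 50.52 + 3 = 53.5.
Round up.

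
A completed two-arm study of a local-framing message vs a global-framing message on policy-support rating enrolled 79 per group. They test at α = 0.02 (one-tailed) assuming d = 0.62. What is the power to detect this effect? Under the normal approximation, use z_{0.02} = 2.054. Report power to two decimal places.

For two equal groups, power = Φ(d·√(n/2) − z_{α}).
d·√(n/2) = 0.62 × √(79/2) = 0.62 × 6.285 = 3.897.
z_β = 3.897 − 2.054 = 1.843.
Power = Φ(1.843) = 0.967.

power ≈ 0.97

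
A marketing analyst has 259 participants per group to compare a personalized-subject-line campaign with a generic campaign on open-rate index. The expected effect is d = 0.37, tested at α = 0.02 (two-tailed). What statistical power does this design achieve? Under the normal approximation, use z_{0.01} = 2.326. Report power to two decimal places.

For two equal groups, power = Φ(d·√(n/2) − z_{α/2}).
d·√(n/2) = 0.37 × √(259/2) = 0.37 × 11.380 = 4.211.
z_β = 4.211 − 2.326 = 1.885.
Power = Φ(1.885) = 0.970.

power ≈ 0.97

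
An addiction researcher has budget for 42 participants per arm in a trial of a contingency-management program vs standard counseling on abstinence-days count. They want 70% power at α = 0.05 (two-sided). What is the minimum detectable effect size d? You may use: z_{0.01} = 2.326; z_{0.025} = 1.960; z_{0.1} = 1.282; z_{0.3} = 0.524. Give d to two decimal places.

For two independent groups of n = 42 each: d_min = (z_{α/2} + z_β)·√(2/n).
z-sum = 1.960 + 0.524 = 2.484.
d_min = 2.484 × √(2/42) = 2.484 × 0.2182 = 0.542.

d_min ≈ 0.54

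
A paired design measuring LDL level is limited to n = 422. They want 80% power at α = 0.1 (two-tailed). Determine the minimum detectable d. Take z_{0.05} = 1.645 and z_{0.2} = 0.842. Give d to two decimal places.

For a single sample (or paired design) of n = 422: d_min = (z_{α/2} + z_β)/√n.
z-sum = 1.645 + 0.842 = 2.487.
d_min = 2.487 / √422 = 2.487 / 20.543 = 0.121.

d_min ≈ 0.12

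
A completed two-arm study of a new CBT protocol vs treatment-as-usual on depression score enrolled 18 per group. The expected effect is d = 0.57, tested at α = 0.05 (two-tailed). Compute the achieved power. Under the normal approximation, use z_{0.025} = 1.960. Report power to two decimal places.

For two equal groups, power = Φ(d·√(n/2) − z_{α/2}).
d·√(n/2) = 0.57 × √(18/2) = 0.57 × 3.000 = 1.710.
z_β = 1.710 − 1.960 = -0.250.
Power = Φ(-0.250) = 0.401.

power ≈ 0.40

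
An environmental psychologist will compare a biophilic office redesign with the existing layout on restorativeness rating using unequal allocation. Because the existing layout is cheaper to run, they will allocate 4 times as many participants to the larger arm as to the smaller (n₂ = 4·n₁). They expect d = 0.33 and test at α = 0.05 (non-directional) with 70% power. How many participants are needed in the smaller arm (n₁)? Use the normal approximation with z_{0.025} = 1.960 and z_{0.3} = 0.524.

n₁ = 71

With allocation ratio k = n₂/n₁ = 4, Var(x̄₁−x̄₂) = σ²(1/n₁ + 1/(k·n₁)) = σ²·(k+1)/(k·n₁).
So n₁ = (1 + 1/k)·((z_{α/2} + z_β)/d)² = 1.250 × (2.484/0.33)².
n₁ = 1.250 × 56.66 = 70.8.
Round up: n₁ = 71, giving n₂ = 4 × 71 = 284.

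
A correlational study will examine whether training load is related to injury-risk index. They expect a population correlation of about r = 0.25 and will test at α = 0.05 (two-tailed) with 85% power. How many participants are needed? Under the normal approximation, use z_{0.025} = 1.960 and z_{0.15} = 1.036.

Fisher's z: C = ½·ln((1+r)/(1−r)) = ½·ln(1.6667) = 0.2554.
n = ((z_{α/2} + z_β)/C)² + 3.
(1.960 + 1.036) / 0.2554 = 2.996 / 0.2554 = 11.731.
n = 11.731² + 3 = 137.61 + 3 = 140.6.
Round up.

n = 141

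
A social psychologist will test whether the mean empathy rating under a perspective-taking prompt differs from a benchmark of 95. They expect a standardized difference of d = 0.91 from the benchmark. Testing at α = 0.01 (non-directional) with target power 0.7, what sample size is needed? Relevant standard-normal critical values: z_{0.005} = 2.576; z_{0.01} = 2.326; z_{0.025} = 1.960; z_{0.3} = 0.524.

n = 12

For a one-sample test: n = ((z_{α/2} + z_β) / d)².
z_{α/2} + z_β = 2.576 + 0.524 = 3.100.
n = (3.100 / 0.91)² = 3.407² = 11.60.
Round up.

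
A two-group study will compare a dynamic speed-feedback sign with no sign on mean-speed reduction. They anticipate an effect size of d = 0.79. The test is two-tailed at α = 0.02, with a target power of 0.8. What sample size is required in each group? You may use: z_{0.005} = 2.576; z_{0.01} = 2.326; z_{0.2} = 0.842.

For two independent groups with equal n: n = 2·((z_{α/2} + z_β) / d)².
z_{α/2} + z_β = 2.326 + 0.842 = 3.168.
n = 2 × (3.168 / 0.79)² = 2 × 4.010² = 2 × 16.08 = 32.2.
Round up to the next whole participant.

n = 33 per group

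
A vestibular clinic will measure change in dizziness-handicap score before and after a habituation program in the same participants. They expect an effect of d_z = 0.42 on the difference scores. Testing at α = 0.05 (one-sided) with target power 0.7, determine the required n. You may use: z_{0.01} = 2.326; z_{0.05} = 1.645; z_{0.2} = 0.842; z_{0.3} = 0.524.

n = 27 pairs

For a paired (one-sample on differences) test: n = ((z_{α} + z_β) / d)².
z_{α} + z_β = 1.645 + 0.524 = 2.169.
n = (2.169 / 0.42)² = 5.164² = 26.67.
Round up.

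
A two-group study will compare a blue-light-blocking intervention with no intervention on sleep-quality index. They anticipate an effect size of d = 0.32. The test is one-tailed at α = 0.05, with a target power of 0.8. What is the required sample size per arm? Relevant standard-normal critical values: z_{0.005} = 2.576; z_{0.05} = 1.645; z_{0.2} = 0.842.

n = 121 per group

For two independent groups with equal n: n = 2·((z_{α} + z_β) / d)².
z_{α} + z_β = 1.645 + 0.842 = 2.487.
n = 2 × (2.487 / 0.32)² = 2 × 7.772² = 2 × 60.40 = 120.8.
Round up to the next whole participant.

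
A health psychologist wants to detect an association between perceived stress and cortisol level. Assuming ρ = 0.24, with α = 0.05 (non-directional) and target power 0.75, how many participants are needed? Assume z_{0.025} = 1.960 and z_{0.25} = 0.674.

Fisher's z: C = ½·ln((1+r)/(1−r)) = ½·ln(1.6316) = 0.2448.
n = ((z_{α/2} + z_β)/C)² + 3.
(1.960 + 0.674) / 0.2448 = 2.634 / 0.2448 = 10.760.
n = 10.760² + 3 = 115.77 + 3 = 118.8.
Round up.

n = 119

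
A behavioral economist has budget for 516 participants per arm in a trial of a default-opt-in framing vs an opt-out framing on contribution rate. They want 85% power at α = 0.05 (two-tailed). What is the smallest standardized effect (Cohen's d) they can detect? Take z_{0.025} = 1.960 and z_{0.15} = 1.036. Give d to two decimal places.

d_min ≈ 0.19

For two independent groups of n = 516 each: d_min = (z_{α/2} + z_β)·√(2/n).
z-sum = 1.960 + 1.036 = 2.996.
d_min = 2.996 × √(2/516) = 2.996 × 0.0623 = 0.187.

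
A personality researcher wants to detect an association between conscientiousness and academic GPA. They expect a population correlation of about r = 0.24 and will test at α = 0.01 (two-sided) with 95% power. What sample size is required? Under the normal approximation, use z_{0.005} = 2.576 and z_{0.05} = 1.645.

n = 301

Fisher's z: C = ½·ln((1+r)/(1−r)) = ½·ln(1.6316) = 0.2448.
n = ((z_{α/2} + z_β)/C)² + 3.
(2.576 + 1.645) / 0.2448 = 4.221 / 0.2448 = 17.243.
n = 17.243² + 3 = 297.31 + 3 = 300.3.
Round up.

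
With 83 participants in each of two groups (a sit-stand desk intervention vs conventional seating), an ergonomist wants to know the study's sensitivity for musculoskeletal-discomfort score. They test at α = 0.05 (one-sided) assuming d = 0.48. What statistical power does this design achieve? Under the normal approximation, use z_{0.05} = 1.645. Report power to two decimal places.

For two equal groups, power = Φ(d·√(n/2) − z_{α}).
d·√(n/2) = 0.48 × √(83/2) = 0.48 × 6.442 = 3.092.
z_β = 3.092 − 1.645 = 1.447.
Power = Φ(1.447) = 0.926.

power ≈ 0.93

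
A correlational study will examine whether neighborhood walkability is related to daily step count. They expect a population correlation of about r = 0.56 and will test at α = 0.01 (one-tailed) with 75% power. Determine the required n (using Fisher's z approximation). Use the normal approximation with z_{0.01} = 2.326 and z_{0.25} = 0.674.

n = 26

Fisher's z: C = ½·ln((1+r)/(1−r)) = ½·ln(3.5455) = 0.6328.
n = ((z_{α} + z_β)/C)² + 3.
(2.326 + 0.674) / 0.6328 = 3.000 / 0.6328 = 4.741.
n = 4.741² + 3 = 22.48 + 3 = 25.5.
Round up.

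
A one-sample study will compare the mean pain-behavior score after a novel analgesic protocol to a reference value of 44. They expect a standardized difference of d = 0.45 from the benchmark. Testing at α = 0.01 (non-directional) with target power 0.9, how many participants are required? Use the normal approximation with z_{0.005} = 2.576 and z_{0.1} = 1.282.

For a one-sample test: n = ((z_{α/2} + z_β) / d)².
z_{α/2} + z_β = 2.576 + 1.282 = 3.858.
n = (3.858 / 0.45)² = 8.573² = 73.50.
Round up.

n = 74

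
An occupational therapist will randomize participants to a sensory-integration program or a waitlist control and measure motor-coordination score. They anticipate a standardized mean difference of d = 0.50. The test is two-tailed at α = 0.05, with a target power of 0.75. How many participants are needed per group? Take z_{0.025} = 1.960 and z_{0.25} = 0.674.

n = 56 per group

For two independent groups with equal n: n = 2·((z_{α/2} + z_β) / d)².
z_{α/2} + z_β = 1.960 + 0.674 = 2.634.
n = 2 × (2.634 / 0.50)² = 2 × 5.268² = 2 × 27.75 = 55.5.
Round up to the next whole participant.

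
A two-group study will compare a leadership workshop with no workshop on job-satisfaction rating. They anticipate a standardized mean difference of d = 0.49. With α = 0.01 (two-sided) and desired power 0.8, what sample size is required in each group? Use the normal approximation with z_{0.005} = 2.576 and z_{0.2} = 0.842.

For two independent groups with equal n: n = 2·((z_{α/2} + z_β) / d)².
z_{α/2} + z_β = 2.576 + 0.842 = 3.418.
n = 2 × (3.418 / 0.49)² = 2 × 6.976² = 2 × 48.66 = 97.3.
Round up to the next whole participant.

n = 98 per group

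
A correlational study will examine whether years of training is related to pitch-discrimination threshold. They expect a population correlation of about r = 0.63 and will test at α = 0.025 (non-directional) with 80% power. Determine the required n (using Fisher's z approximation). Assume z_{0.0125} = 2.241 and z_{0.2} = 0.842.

n = 21

Fisher's z: C = ½·ln((1+r)/(1−r)) = ½·ln(4.4054) = 0.7414.
n = ((z_{α/2} + z_β)/C)² + 3.
(2.241 + 0.842) / 0.7414 = 3.083 / 0.7414 = 4.158.
n = 4.158² + 3 = 17.29 + 3 = 20.3.
Round up.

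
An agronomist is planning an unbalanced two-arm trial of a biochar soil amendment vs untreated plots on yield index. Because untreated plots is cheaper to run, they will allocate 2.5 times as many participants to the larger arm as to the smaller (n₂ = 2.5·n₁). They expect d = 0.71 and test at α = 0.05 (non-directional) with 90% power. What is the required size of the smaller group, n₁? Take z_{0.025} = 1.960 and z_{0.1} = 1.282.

n₁ = 30

With allocation ratio k = n₂/n₁ = 2.5, Var(x̄₁−x̄₂) = σ²(1/n₁ + 1/(k·n₁)) = σ²·(k+1)/(k·n₁).
So n₁ = (1 + 1/k)·((z_{α/2} + z_β)/d)² = 1.400 × (3.242/0.71)².
n₁ = 1.400 × 20.85 = 29.2.
Round up: n₁ = 30, giving n₂ = 2.5 × 30 = 75.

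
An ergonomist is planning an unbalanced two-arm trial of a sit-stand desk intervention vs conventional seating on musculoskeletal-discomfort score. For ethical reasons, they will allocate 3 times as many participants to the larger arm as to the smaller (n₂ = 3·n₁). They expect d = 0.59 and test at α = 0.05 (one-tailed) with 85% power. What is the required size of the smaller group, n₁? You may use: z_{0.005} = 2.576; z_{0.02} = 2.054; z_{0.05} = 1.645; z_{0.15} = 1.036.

n₁ = 28

With allocation ratio k = n₂/n₁ = 3, Var(x̄₁−x̄₂) = σ²(1/n₁ + 1/(k·n₁)) = σ²·(k+1)/(k·n₁).
So n₁ = (1 + 1/k)·((z_{α} + z_β)/d)² = 1.333 × (2.681/0.59)².
n₁ = 1.333 × 20.65 = 27.5.
Round up: n₁ = 28, giving n₂ = 3 × 28 = 84.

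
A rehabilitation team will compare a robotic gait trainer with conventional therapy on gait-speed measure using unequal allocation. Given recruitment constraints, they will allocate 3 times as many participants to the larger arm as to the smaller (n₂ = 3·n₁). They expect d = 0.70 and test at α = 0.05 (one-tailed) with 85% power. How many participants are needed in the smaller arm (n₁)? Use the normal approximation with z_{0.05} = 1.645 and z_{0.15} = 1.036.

n₁ = 20

With allocation ratio k = n₂/n₁ = 3, Var(x̄₁−x̄₂) = σ²(1/n₁ + 1/(k·n₁)) = σ²·(k+1)/(k·n₁).
So n₁ = (1 + 1/k)·((z_{α} + z_β)/d)² = 1.333 × (2.681/0.70)².
n₁ = 1.333 × 14.67 = 19.6.
Round up: n₁ = 20, giving n₂ = 3 × 20 = 60.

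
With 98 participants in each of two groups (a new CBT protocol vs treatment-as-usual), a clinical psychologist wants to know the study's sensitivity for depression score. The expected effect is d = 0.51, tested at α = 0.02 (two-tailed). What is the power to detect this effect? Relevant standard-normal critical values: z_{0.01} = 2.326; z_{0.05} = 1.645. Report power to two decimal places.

power ≈ 0.89

For two equal groups, power = Φ(d·√(n/2) − z_{α/2}).
d·√(n/2) = 0.51 × √(98/2) = 0.51 × 7.000 = 3.570.
z_β = 3.570 − 2.326 = 1.244.
Power = Φ(1.244) = 0.893.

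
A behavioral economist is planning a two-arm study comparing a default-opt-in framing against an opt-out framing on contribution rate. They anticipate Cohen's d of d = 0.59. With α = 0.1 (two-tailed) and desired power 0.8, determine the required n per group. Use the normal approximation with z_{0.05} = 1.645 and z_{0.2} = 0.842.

n = 36 per group

For two independent groups with equal n: n = 2·((z_{α/2} + z_β) / d)².
z_{α/2} + z_β = 1.645 + 0.842 = 2.487.
n = 2 × (2.487 / 0.59)² = 2 × 4.215² = 2 × 17.77 = 35.5.
Round up to the next whole participant.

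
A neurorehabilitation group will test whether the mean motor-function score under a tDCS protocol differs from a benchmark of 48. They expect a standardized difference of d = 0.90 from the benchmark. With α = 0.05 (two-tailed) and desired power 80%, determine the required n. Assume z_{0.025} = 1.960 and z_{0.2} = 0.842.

For a one-sample test: n = ((z_{α/2} + z_β) / d)².
z_{α/2} + z_β = 1.960 + 0.842 = 2.802.
n = (2.802 / 0.90)² = 3.113² = 9.69.
Round up.

n = 10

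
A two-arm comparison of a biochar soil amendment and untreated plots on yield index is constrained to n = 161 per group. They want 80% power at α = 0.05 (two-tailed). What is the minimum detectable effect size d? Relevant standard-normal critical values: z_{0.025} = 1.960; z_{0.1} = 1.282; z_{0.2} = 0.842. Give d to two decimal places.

d_min ≈ 0.31

For two independent groups of n = 161 each: d_min = (z_{α/2} + z_β)·√(2/n).
z-sum = 1.960 + 0.842 = 2.802.
d_min = 2.802 × √(2/161) = 2.802 × 0.1115 = 0.312.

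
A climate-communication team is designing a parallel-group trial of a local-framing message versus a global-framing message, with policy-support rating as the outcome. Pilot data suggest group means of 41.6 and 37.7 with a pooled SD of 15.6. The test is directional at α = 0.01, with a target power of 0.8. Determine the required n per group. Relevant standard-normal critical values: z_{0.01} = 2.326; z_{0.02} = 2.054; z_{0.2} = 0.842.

Cohen's d = |M₁ − M₂| / SD_pooled = |41.6 − 37.7| / 15.6 = 3.9 / 15.6 = 0.250.
For two independent groups with equal n: n = 2·((z_{α} + z_β) / d)².
z_{α} + z_β = 2.326 + 0.842 = 3.168.
n = 2 × (3.168 / 0.250)² = 2 × 12.672² = 2 × 160.58 = 321.2.
Round up to the next whole participant.

n = 322 per group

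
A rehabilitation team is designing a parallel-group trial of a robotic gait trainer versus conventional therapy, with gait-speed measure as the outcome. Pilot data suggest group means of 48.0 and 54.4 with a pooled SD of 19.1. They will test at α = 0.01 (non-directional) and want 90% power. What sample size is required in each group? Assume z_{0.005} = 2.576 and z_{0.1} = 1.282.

n = 266 per group

Cohen's d = |M₁ − M₂| / SD_pooled = |48.0 − 54.4| / 19.1 = 6.4 / 19.1 = 0.335.
For two independent groups with equal n: n = 2·((z_{α/2} + z_β) / d)².
z_{α/2} + z_β = 2.576 + 1.282 = 3.858.
n = 2 × (3.858 / 0.335)² = 2 × 11.516² = 2 × 132.63 = 265.3.
Round up to the next whole participant.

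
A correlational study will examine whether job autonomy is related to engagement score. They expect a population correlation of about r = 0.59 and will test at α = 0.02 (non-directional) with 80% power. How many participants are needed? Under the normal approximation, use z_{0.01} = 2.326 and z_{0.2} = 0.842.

Fisher's z: C = ½·ln((1+r)/(1−r)) = ½·ln(3.8780) = 0.6777.
n = ((z_{α/2} + z_β)/C)² + 3.
(2.326 + 0.842) / 0.6777 = 3.168 / 0.6777 = 4.675.
n = 4.675² + 3 = 21.85 + 3 = 24.9.
Round up.

n = 25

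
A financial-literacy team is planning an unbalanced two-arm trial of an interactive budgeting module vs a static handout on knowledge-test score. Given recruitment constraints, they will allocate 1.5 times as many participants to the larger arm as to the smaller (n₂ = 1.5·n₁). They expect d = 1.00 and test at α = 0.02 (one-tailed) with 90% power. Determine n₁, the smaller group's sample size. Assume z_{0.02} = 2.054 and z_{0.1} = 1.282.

n₁ = 19

With allocation ratio k = n₂/n₁ = 1.5, Var(x̄₁−x̄₂) = σ²(1/n₁ + 1/(k·n₁)) = σ²·(k+1)/(k·n₁).
So n₁ = (1 + 1/k)·((z_{α} + z_β)/d)² = 1.667 × (3.336/1.00)².
n₁ = 1.667 × 11.13 = 18.5.
Round up: n₁ = 19, giving n₂ = ⌈1.5 × 19⌉ = ⌈28.5⌉ = 29.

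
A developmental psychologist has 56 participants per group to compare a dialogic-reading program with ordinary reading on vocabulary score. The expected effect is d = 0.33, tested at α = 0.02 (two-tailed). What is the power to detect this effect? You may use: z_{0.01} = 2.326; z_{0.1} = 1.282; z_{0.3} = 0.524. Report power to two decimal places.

power ≈ 0.28

For two equal groups, power = Φ(d·√(n/2) − z_{α/2}).
d·√(n/2) = 0.33 × √(56/2) = 0.33 × 5.292 = 1.746.
z_β = 1.746 − 2.326 = -0.580.
Power = Φ(-0.580) = 0.281.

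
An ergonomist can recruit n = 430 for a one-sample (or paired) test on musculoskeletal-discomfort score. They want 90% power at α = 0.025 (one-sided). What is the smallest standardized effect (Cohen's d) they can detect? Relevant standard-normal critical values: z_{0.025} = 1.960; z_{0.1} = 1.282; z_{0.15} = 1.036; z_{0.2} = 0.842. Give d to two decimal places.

For a single sample (or paired design) of n = 430: d_min = (z_{α} + z_β)/√n.
z-sum = 1.960 + 1.282 = 3.242.
d_min = 3.242 / √430 = 3.242 / 20.736 = 0.156.

d_min ≈ 0.16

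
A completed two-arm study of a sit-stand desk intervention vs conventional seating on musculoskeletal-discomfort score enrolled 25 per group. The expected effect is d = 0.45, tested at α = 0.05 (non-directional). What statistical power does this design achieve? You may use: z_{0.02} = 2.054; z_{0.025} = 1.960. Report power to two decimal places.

For two equal groups, power = Φ(d·√(n/2) − z_{α/2}).
d·√(n/2) = 0.45 × √(25/2) = 0.45 × 3.536 = 1.591.
z_β = 1.591 − 1.960 = -0.369.
Power = Φ(-0.369) = 0.356.

power ≈ 0.36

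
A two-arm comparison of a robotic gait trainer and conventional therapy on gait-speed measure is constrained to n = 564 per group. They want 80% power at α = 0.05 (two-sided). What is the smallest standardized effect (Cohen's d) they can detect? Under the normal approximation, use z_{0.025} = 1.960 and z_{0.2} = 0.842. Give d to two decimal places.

For two independent groups of n = 564 each: d_min = (z_{α/2} + z_β)·√(2/n).
z-sum = 1.960 + 0.842 = 2.802.
d_min = 2.802 × √(2/564) = 2.802 × 0.0595 = 0.167.

d_min ≈ 0.17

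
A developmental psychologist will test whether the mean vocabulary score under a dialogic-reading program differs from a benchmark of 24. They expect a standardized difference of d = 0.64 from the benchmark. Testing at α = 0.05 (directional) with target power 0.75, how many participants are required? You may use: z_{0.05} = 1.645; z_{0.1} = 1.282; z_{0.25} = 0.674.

n = 14

For a one-sample test: n = ((z_{α} + z_β) / d)².
z_{α} + z_β = 1.645 + 0.674 = 2.319.
n = (2.319 / 0.64)² = 3.623² = 13.13.
Round up.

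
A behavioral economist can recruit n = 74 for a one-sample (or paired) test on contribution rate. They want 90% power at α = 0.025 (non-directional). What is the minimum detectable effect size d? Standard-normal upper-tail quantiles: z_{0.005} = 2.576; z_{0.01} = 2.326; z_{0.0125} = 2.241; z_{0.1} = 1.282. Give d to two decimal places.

For a single sample (or paired design) of n = 74: d_min = (z_{α/2} + z_β)/√n.
z-sum = 2.241 + 1.282 = 3.523.
d_min = 3.523 / √74 = 3.523 / 8.602 = 0.410.

d_min ≈ 0.41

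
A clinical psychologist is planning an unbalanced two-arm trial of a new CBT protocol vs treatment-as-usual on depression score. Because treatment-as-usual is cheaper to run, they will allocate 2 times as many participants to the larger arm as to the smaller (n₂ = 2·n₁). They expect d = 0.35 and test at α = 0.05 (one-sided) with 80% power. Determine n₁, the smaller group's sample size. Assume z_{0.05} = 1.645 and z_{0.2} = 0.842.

n₁ = 76

With allocation ratio k = n₂/n₁ = 2, Var(x̄₁−x̄₂) = σ²(1/n₁ + 1/(k·n₁)) = σ²·(k+1)/(k·n₁).
So n₁ = (1 + 1/k)·((z_{α} + z_β)/d)² = 1.500 × (2.487/0.35)².
n₁ = 1.500 × 50.49 = 75.7.
Round up: n₁ = 76, giving n₂ = 2 × 76 = 152.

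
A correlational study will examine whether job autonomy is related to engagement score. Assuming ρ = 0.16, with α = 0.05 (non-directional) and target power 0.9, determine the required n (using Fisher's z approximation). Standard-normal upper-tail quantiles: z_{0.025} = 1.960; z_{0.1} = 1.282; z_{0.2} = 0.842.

Fisher's z: C = ½·ln((1+r)/(1−r)) = ½·ln(1.3810) = 0.1614.
n = ((z_{α/2} + z_β)/C)² + 3.
(1.960 + 1.282) / 0.1614 = 3.242 / 0.1614 = 20.087.
n = 20.087² + 3 = 403.48 + 3 = 406.5.
Round up.

n = 407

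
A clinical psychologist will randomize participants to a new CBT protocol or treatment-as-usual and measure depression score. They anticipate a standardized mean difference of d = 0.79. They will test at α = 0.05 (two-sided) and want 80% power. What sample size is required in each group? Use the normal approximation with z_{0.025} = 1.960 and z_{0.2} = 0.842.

For two independent groups with equal n: n = 2·((z_{α/2} + z_β) / d)².
z_{α/2} + z_β = 1.960 + 0.842 = 2.802.
n = 2 × (2.802 / 0.79)² = 2 × 3.547² = 2 × 12.58 = 25.2.
Round up to the next whole participant.

n = 26 per group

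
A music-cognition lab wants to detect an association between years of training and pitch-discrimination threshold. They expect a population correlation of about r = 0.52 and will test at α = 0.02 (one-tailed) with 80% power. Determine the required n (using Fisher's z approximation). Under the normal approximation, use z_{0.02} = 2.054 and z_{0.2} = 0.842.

n = 29

Fisher's z: C = ½·ln((1+r)/(1−r)) = ½·ln(3.1667) = 0.5763.
n = ((z_{α} + z_β)/C)² + 3.
(2.054 + 0.842) / 0.5763 = 2.896 / 0.5763 = 5.025.
n = 5.025² + 3 = 25.25 + 3 = 28.3.
Round up.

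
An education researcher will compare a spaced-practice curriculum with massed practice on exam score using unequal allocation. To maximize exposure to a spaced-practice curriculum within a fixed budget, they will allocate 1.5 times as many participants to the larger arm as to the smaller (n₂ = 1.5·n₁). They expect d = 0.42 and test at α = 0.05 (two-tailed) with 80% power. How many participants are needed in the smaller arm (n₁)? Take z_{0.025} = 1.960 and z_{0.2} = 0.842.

With allocation ratio k = n₂/n₁ = 1.5, Var(x̄₁−x̄₂) = σ²(1/n₁ + 1/(k·n₁)) = σ²·(k+1)/(k·n₁).
So n₁ = (1 + 1/k)·((z_{α/2} + z_β)/d)² = 1.667 × (2.802/0.42)².
n₁ = 1.667 × 44.51 = 74.2.
Round up: n₁ = 75, giving n₂ = ⌈1.5 × 75⌉ = ⌈112.5⌉ = 113.

n₁ = 75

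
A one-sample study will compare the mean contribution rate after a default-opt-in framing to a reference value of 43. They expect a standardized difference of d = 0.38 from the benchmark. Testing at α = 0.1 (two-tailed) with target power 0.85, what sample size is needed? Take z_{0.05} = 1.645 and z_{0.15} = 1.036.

n = 50

For a one-sample test: n = ((z_{α/2} + z_β) / d)².
z_{α/2} + z_β = 1.645 + 1.036 = 2.681.
n = (2.681 / 0.38)² = 7.055² = 49.78.
Round up.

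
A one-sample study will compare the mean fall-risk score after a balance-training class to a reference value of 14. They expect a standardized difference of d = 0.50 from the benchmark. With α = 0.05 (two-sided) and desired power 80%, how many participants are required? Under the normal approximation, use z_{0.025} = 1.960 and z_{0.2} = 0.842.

n = 32

For a one-sample test: n = ((z_{α/2} + z_β) / d)².
z_{α/2} + z_β = 1.960 + 0.842 = 2.802.
n = (2.802 / 0.50)² = 5.604² = 31.40.
Round up.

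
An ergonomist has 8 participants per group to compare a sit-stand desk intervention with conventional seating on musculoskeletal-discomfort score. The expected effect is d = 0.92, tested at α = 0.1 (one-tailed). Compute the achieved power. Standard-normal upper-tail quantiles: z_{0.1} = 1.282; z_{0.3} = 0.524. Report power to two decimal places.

power ≈ 0.71

For two equal groups, power = Φ(d·√(n/2) − z_{α}).
d·√(n/2) = 0.92 × √(8/2) = 0.92 × 2.000 = 1.840.
z_β = 1.840 − 1.282 = 0.558.
Power = Φ(0.558) = 0.712.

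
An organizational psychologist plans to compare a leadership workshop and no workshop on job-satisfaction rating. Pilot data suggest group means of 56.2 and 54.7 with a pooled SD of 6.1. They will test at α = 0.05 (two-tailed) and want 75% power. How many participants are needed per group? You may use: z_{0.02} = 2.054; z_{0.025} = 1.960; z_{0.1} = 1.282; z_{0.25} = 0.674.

Cohen's d = |M₁ − M₂| / SD_pooled = |56.2 − 54.7| / 6.1 = 1.5 / 6.1 = 0.246.
For two independent groups with equal n: n = 2·((z_{α/2} + z_β) / d)².
z_{α/2} + z_β = 1.960 + 0.674 = 2.634.
n = 2 × (2.634 / 0.246)² = 2 × 10.707² = 2 × 114.65 = 229.3.
Round up to the next whole participant.

n = 230 per group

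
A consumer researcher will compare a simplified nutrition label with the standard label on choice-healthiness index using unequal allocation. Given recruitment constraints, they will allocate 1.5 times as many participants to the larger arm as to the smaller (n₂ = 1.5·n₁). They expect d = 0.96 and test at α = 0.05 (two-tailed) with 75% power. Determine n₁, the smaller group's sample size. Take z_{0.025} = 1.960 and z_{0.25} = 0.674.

n₁ = 13

With allocation ratio k = n₂/n₁ = 1.5, Var(x̄₁−x̄₂) = σ²(1/n₁ + 1/(k·n₁)) = σ²·(k+1)/(k·n₁).
So n₁ = (1 + 1/k)·((z_{α/2} + z_β)/d)² = 1.667 × (2.634/0.96)².
n₁ = 1.667 × 7.53 = 12.5.
Round up: n₁ = 13, giving n₂ = ⌈1.5 × 13⌉ = ⌈19.5⌉ = 20.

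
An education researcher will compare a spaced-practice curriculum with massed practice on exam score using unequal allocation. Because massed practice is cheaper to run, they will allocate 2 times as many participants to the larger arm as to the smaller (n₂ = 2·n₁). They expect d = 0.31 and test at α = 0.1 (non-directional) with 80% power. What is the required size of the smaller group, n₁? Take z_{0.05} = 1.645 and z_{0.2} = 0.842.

With allocation ratio k = n₂/n₁ = 2, Var(x̄₁−x̄₂) = σ²(1/n₁ + 1/(k·n₁)) = σ²·(k+1)/(k·n₁).
So n₁ = (1 + 1/k)·((z_{α/2} + z_β)/d)² = 1.500 × (2.487/0.31)².
n₁ = 1.500 × 64.36 = 96.5.
Round up: n₁ = 97, giving n₂ = 2 × 97 = 194.

n₁ = 97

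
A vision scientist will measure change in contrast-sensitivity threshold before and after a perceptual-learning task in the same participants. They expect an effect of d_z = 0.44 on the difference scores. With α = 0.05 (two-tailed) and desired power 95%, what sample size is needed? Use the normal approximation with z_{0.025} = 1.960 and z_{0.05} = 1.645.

n = 68 pairs

For a paired (one-sample on differences) test: n = ((z_{α/2} + z_β) / d)².
z_{α/2} + z_β = 1.960 + 1.645 = 3.605.
n = (3.605 / 0.44)² = 8.193² = 67.13.
Round up.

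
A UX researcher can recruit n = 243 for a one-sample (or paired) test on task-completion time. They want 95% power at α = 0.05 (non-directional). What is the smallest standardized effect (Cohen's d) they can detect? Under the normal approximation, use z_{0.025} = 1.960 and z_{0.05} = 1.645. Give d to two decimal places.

d_min ≈ 0.23

For a single sample (or paired design) of n = 243: d_min = (z_{α/2} + z_β)/√n.
z-sum = 1.960 + 1.645 = 3.605.
d_min = 3.605 / √243 = 3.605 / 15.588 = 0.231.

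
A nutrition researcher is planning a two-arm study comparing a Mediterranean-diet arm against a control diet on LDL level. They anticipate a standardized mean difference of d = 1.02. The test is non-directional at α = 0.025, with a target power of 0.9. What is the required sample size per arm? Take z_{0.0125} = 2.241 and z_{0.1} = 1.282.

For two independent groups with equal n: n = 2·((z_{α/2} + z_β) / d)².
z_{α/2} + z_β = 2.241 + 1.282 = 3.523.
n = 2 × (3.523 / 1.02)² = 2 × 3.454² = 2 × 11.93 = 23.9.
Round up to the next whole participant.

n = 24 per group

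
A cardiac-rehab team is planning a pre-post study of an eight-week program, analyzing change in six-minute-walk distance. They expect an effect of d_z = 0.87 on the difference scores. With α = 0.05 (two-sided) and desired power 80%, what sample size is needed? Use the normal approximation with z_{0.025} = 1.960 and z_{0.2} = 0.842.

n = 11 pairs

For a paired (one-sample on differences) test: n = ((z_{α/2} + z_β) / d)².
z_{α/2} + z_β = 1.960 + 0.842 = 2.802.
n = (2.802 / 0.87)² = 3.221² = 10.37.
Round up.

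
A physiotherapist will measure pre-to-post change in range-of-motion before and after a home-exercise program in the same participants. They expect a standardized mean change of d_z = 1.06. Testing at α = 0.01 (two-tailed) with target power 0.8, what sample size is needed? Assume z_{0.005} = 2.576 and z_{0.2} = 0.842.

For a paired (one-sample on differences) test: n = ((z_{α/2} + z_β) / d)².
z_{α/2} + z_β = 2.576 + 0.842 = 3.418.
n = (3.418 / 1.06)² = 3.225² = 10.40.
Round up.

n = 11 pairs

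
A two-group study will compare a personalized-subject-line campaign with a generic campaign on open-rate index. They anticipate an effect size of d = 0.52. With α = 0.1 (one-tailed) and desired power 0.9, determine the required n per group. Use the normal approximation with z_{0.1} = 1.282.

n = 49 per group

For two independent groups with equal n: n = 2·((z_{α} + z_β) / d)².
z_{α} + z_β = 1.282 + 1.282 = 2.564.
n = 2 × (2.564 / 0.52)² = 2 × 4.931² = 2 × 24.31 = 48.6.
Round up to the next whole participant.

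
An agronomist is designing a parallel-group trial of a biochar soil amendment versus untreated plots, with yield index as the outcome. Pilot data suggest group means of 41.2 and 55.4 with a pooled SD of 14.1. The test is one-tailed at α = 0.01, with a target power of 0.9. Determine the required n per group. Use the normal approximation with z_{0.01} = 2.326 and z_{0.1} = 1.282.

n = 26 per group

Cohen's d = |M₁ − M₂| / SD_pooled = |41.2 − 55.4| / 14.1 = 14.2 / 14.1 = 1.007.
For two independent groups with equal n: n = 2·((z_{α} + z_β) / d)².
z_{α} + z_β = 2.326 + 1.282 = 3.608.
n = 2 × (3.608 / 1.007)² = 2 × 3.583² = 2 × 12.84 = 25.7.
Round up to the next whole participant.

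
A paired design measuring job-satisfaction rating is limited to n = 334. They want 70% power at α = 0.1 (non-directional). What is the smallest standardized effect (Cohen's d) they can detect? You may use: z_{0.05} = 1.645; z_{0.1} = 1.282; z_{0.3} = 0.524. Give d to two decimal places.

For a single sample (or paired design) of n = 334: d_min = (z_{α/2} + z_β)/√n.
z-sum = 1.645 + 0.524 = 2.169.
d_min = 2.169 / √334 = 2.169 / 18.276 = 0.119.

d_min ≈ 0.12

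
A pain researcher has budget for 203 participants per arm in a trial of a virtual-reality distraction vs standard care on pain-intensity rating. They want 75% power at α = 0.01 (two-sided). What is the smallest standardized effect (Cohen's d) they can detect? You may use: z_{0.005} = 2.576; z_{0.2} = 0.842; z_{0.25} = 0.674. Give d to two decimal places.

d_min ≈ 0.32

For two independent groups of n = 203 each: d_min = (z_{α/2} + z_β)·√(2/n).
z-sum = 2.576 + 0.674 = 3.250.
d_min = 3.250 × √(2/203) = 3.250 × 0.0993 = 0.323.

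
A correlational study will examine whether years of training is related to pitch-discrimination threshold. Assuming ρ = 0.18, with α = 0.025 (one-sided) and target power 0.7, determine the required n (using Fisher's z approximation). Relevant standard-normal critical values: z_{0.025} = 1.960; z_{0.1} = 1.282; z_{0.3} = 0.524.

Fisher's z: C = ½·ln((1+r)/(1−r)) = ½·ln(1.4390) = 0.1820.
n = ((z_{α} + z_β)/C)² + 3.
(1.960 + 0.524) / 0.1820 = 2.484 / 0.1820 = 13.648.
n = 13.648² + 3 = 186.28 + 3 = 189.3.
Round up.

n = 190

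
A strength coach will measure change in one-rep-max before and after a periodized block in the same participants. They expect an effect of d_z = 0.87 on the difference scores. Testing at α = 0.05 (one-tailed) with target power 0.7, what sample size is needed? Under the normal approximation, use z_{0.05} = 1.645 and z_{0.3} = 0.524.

n = 7 pairs

For a paired (one-sample on differences) test: n = ((z_{α} + z_β) / d)².
z_{α} + z_β = 1.645 + 0.524 = 2.169.
n = (2.169 / 0.87)² = 2.493² = 6.22.
Round up.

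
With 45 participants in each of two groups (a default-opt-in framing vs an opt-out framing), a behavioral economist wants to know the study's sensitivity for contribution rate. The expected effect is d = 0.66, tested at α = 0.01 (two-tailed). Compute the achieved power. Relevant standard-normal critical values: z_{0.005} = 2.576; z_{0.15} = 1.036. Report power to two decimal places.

power ≈ 0.71

For two equal groups, power = Φ(d·√(n/2) − z_{α/2}).
d·√(n/2) = 0.66 × √(45/2) = 0.66 × 4.743 = 3.131.
z_β = 3.131 − 2.576 = 0.555.
Power = Φ(0.555) = 0.710.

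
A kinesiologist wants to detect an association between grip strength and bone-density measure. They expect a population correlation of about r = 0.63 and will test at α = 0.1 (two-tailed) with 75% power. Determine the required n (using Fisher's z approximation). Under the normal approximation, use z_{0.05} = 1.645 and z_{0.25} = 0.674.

Fisher's z: C = ½·ln((1+r)/(1−r)) = ½·ln(4.4054) = 0.7414.
n = ((z_{α/2} + z_β)/C)² + 3.
(1.645 + 0.674) / 0.7414 = 2.319 / 0.7414 = 3.128.
n = 3.128² + 3 = 9.78 + 3 = 12.8.
Round up.

n = 13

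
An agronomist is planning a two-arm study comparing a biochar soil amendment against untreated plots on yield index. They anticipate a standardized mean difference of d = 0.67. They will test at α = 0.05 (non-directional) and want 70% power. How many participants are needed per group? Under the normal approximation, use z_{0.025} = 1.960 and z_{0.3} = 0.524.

n = 28 per group

For two independent groups with equal n: n = 2·((z_{α/2} + z_β) / d)².
z_{α/2} + z_β = 1.960 + 0.524 = 2.484.
n = 2 × (2.484 / 0.67)² = 2 × 3.707² = 2 × 13.75 = 27.5.
Round up to the next whole participant.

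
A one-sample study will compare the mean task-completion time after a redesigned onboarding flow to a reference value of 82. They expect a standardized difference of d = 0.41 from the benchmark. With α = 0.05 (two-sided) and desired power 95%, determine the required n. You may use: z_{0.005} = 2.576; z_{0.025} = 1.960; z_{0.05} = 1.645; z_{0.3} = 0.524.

For a one-sample test: n = ((z_{α/2} + z_β) / d)².
z_{α/2} + z_β = 1.960 + 1.645 = 3.605.
n = (3.605 / 0.41)² = 8.793² = 77.31.
Round up.

n = 78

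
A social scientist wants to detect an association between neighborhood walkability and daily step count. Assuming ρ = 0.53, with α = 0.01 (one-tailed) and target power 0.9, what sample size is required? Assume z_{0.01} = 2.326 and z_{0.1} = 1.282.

Fisher's z: C = ½·ln((1+r)/(1−r)) = ½·ln(3.2553) = 0.5901.
n = ((z_{α} + z_β)/C)² + 3.
(2.326 + 1.282) / 0.5901 = 3.608 / 0.5901 = 6.114.
n = 6.114² + 3 = 37.38 + 3 = 40.4.
Round up.

n = 41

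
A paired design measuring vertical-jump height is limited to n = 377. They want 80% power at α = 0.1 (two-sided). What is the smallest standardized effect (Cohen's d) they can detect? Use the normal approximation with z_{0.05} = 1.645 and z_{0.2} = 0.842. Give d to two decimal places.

For a single sample (or paired design) of n = 377: d_min = (z_{α/2} + z_β)/√n.
z-sum = 1.645 + 0.842 = 2.487.
d_min = 2.487 / √377 = 2.487 / 19.416 = 0.128.

d_min ≈ 0.13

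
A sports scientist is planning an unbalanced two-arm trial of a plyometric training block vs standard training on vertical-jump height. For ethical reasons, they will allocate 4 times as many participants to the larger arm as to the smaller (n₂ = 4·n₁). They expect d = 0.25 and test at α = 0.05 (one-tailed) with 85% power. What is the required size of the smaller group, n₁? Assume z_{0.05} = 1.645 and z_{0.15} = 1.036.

With allocation ratio k = n₂/n₁ = 4, Var(x̄₁−x̄₂) = σ²(1/n₁ + 1/(k·n₁)) = σ²·(k+1)/(k·n₁).
So n₁ = (1 + 1/k)·((z_{α} + z_β)/d)² = 1.250 × (2.681/0.25)².
n₁ = 1.250 × 115.00 = 143.8.
Round up: n₁ = 144, giving n₂ = 4 × 144 = 576.

n₁ = 144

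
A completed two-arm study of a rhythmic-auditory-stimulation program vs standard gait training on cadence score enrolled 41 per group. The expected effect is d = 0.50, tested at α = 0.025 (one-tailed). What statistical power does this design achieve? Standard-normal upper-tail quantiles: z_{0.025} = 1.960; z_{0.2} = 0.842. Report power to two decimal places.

For two equal groups, power = Φ(d·√(n/2) − z_{α}).
d·√(n/2) = 0.50 × √(41/2) = 0.50 × 4.528 = 2.264.
z_β = 2.264 − 1.960 = 0.304.
Power = Φ(0.304) = 0.619.

power ≈ 0.62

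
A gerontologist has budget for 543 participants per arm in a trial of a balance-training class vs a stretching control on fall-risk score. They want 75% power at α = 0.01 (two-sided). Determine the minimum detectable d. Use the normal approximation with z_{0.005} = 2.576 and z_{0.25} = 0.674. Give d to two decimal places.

For two independent groups of n = 543 each: d_min = (z_{α/2} + z_β)·√(2/n).
z-sum = 2.576 + 0.674 = 3.250.
d_min = 3.250 × √(2/543) = 3.250 × 0.0607 = 0.197.

d_min ≈ 0.20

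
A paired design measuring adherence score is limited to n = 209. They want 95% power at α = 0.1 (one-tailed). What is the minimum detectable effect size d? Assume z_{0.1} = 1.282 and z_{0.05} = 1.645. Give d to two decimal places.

For a single sample (or paired design) of n = 209: d_min = (z_{α} + z_β)/√n.
z-sum = 1.282 + 1.645 = 2.927.
d_min = 2.927 / √209 = 2.927 / 14.457 = 0.202.

d_min ≈ 0.20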